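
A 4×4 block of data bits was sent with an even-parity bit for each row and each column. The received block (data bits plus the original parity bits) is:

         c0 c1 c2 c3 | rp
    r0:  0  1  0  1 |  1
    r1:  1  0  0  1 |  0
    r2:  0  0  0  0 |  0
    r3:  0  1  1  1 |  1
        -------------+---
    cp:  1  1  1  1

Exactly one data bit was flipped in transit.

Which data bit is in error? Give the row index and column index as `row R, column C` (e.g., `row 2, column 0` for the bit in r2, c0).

Recompute each row's even parity and compare to rp:
  r0: data parity 0, sent rp 1 → mismatch
  r1: data parity 0, sent rp 0 → ok
  r2: data parity 0, sent rp 0 → ok
  r3: data parity 1, sent rp 1 → ok
Recompute each column's even parity and compare to cp:
  c0: data parity 1, sent cp 1 → ok
  c1: data parity 0, sent cp 1 → mismatch
  c2: data parity 1, sent cp 1 → ok
  c3: data parity 1, sent cp 1 → ok
Exactly one row (r0) and one column (c1) fail → the flipped bit is at their intersection.

row 0, column 1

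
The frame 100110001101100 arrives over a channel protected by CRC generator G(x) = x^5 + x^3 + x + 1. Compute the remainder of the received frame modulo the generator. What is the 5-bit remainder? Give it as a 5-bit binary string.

11010

Modulo-2 division of 100110001101100 by 101011:
  pos 0: 100110 XOR 101011 = 001101
  pos 2: 110100 XOR 101011 = 011111
  pos 3: 111111 XOR 101011 = 010100
  pos 4: 101001 XOR 101011 = 000010
  pos 8: 100110 XOR 101011 = 001101
Remainder = 11010 (nonzero — an error is detected).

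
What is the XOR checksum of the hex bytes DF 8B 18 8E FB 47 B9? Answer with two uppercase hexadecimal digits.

XOR the bytes together:
  start with 0xDF
  0xDF ⊕ 0x8B = 0x54
  0x54 ⊕ 0x18 = 0x4C
  0x4C ⊕ 0x8E = 0xC2
  0xC2 ⊕ 0xFB = 0x39
  0x39 ⊕ 0x47 = 0x7E
  0x7E ⊕ 0xB9 = 0xC7

C7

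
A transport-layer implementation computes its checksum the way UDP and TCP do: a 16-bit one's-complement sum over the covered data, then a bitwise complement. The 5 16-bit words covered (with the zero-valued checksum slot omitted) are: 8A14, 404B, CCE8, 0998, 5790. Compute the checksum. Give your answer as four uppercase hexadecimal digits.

078F

One's-complement addition (fold any carry out of bit 15 back into bit 0):
  0x8A14 + 0x404B = 0x0CA5F
  0xCA5F + 0xCCE8 = 0x19747 → wrap carry → 0x9748
  0x9748 + 0x0998 = 0x0A0E0
  0xA0E0 + 0x5790 = 0x0F870
One's-complement sum = 0xF870.
Checksum = ~0xF870 & 0xFFFF = 0x078F.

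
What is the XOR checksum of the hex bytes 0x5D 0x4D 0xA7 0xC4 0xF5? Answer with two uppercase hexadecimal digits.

86

XOR the bytes together:
  start with 0x5D
  0x5D ⊕ 0x4D = 0x10
  0x10 ⊕ 0xA7 = 0xB7
  0xB7 ⊕ 0xC4 = 0x73
  0x73 ⊕ 0xF5 = 0x86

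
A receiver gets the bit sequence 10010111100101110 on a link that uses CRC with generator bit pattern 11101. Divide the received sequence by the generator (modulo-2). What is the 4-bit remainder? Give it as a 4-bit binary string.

Modulo-2 division of 10010111100101110 by 11101:
  pos 0: 10010 XOR 11101 = 01111
  pos 1: 11111 XOR 11101 = 00010
  pos 4: 10111 XOR 11101 = 01010
  pos 5: 10100 XOR 11101 = 01001
  pos 6: 10010 XOR 11101 = 01111
  pos 7: 11111 XOR 11101 = 00010
  pos 10: 10011 XOR 11101 = 01110
  pos 11: 11101 XOR 11101 = 00000
Remainder = 0000 (zero — the frame passes the CRC check).

0000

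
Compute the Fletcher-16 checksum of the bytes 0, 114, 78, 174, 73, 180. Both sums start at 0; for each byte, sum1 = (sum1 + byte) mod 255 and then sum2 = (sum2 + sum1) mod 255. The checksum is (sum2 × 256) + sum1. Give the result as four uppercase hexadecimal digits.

C86D

Running sums (mod 255):
  after byte 0 (0): sum1=0, sum2=0
  after byte 1 (114): sum1=114, sum2=114
  after byte 2 (78): sum1=192, sum2=51
  after byte 3 (174): sum1=111, sum2=162
  after byte 4 (73): sum1=184, sum2=91
  after byte 5 (180): sum1=109, sum2=200
Checksum = sum2·256 + sum1 = 200·256 + 109 = 51309 = 0xC86D.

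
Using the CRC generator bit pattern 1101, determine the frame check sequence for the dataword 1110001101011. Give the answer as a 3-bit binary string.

111

Append 3 zeros: 1110001101011000. Divide by 1101 (XOR where the leading bit is 1):
  pos 0: 1110 XOR 1101 = 0011
  pos 2: 1100 XOR 1101 = 0001
  pos 5: 1110 XOR 1101 = 0011
  pos 7: 1110 XOR 1101 = 0011
  pos 9: 1111 XOR 1101 = 0010
  pos 11: 1000 XOR 1101 = 0101
  pos 12: 1010 XOR 1101 = 0111
Remainder (last 3 bits) = 111. This is the CRC / FCS.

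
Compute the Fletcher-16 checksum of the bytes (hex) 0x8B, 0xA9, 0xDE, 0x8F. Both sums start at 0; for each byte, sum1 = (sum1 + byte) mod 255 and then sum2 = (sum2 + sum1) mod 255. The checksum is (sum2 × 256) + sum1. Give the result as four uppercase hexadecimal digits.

78A3

Running sums (mod 255):
  after byte 0 (0x8B): sum1=139, sum2=139
  after byte 1 (0xA9): sum1=53, sum2=192
  after byte 2 (0xDE): sum1=20, sum2=212
  after byte 3 (0x8F): sum1=163, sum2=120
Checksum = sum2·256 + sum1 = 120·256 + 163 = 30883 = 0x78A3.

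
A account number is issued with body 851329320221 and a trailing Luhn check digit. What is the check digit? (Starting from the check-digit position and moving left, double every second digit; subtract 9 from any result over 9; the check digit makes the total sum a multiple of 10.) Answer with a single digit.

8

Partial digits right→left: 1 2 2 0 2 3 9 2 3 1 5 8
Double every second digit counting from the check-digit position (so the 1st, 3rd, 5th, ... of the partial from the right).
  doubled (with −9 where >9): 2 4 4 9 6 1 → sum 26
  kept as-is: 2 0 3 2 1 8 → sum 16
Total = 26 + 16 = 42.
Check digit = (10 − (42 mod 10)) mod 10 = 8.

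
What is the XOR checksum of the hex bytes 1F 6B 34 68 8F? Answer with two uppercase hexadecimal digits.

XOR the bytes together:
  start with 0x1F
  0x1F ⊕ 0x6B = 0x74
  0x74 ⊕ 0x34 = 0x40
  0x40 ⊕ 0x68 = 0x28
  0x28 ⊕ 0x8F = 0xA7

A7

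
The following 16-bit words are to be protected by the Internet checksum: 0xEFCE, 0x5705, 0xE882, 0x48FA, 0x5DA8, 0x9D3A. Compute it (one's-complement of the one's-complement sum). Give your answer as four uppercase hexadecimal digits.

One's-complement addition (fold any carry out of bit 15 back into bit 0):
  0xEFCE + 0x5705 = 0x146D3 → wrap carry → 0x46D4
  0x46D4 + 0xE882 = 0x12F56 → wrap carry → 0x2F57
  0x2F57 + 0x48FA = 0x07851
  0x7851 + 0x5DA8 = 0x0D5F9
  0xD5F9 + 0x9D3A = 0x17333 → wrap carry → 0x7334
One's-complement sum = 0x7334.
Checksum = ~0x7334 & 0xFFFF = 0x8CCB.

8CCB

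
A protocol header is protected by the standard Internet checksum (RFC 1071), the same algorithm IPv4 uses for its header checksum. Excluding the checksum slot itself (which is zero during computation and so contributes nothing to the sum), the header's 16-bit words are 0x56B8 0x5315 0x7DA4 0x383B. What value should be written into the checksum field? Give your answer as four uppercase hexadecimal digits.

A052

One's-complement addition (fold any carry out of bit 15 back into bit 0):
  0x56B8 + 0x5315 = 0x0A9CD
  0xA9CD + 0x7DA4 = 0x12771 → wrap carry → 0x2772
  0x2772 + 0x383B = 0x05FAD
One's-complement sum = 0x5FAD.
Checksum = ~0x5FAD & 0xFFFF = 0xA052.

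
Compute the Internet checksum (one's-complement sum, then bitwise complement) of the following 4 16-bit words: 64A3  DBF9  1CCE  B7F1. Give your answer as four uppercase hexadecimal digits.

EAA2

One's-complement addition (fold any carry out of bit 15 back into bit 0):
  0x64A3 + 0xDBF9 = 0x1409C → wrap carry → 0x409D
  0x409D + 0x1CCE = 0x05D6B
  0x5D6B + 0xB7F1 = 0x1155C → wrap carry → 0x155D
One's-complement sum = 0x155D.
Checksum = ~0x155D & 0xFFFF = 0xEAA2.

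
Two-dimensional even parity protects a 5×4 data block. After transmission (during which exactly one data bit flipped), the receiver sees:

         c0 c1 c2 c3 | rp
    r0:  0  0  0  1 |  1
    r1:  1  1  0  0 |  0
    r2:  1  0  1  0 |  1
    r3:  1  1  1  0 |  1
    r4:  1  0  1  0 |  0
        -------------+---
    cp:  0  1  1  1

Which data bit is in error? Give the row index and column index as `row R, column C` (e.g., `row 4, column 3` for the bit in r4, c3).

row 2, column 1

Recompute each row's even parity and compare to rp:
  r0: data parity 1, sent rp 1 → ok
  r1: data parity 0, sent rp 0 → ok
  r2: data parity 0, sent rp 1 → mismatch
  r3: data parity 1, sent rp 1 → ok
  r4: data parity 0, sent rp 0 → ok
Recompute each column's even parity and compare to cp:
  c0: data parity 0, sent cp 0 → ok
  c1: data parity 0, sent cp 1 → mismatch
  c2: data parity 1, sent cp 1 → ok
  c3: data parity 1, sent cp 1 → ok
Exactly one row (r2) and one column (c1) fail → the flipped bit is at their intersection.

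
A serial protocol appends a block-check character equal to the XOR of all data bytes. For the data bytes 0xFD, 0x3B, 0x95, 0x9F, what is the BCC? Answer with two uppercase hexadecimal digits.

CC

XOR the bytes together:
  start with 0xFD
  0xFD ⊕ 0x3B = 0xC6
  0xC6 ⊕ 0x95 = 0x53
  0x53 ⊕ 0x9F = 0xCC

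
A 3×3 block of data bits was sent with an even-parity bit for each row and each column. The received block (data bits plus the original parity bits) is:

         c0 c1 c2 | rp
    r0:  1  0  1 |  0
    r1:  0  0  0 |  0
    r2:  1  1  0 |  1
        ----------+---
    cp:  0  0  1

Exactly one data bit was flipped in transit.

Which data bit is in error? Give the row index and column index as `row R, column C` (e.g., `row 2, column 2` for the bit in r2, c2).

Recompute each row's even parity and compare to rp:
  r0: data parity 0, sent rp 0 → ok
  r1: data parity 0, sent rp 0 → ok
  r2: data parity 0, sent rp 1 → mismatch
Recompute each column's even parity and compare to cp:
  c0: data parity 0, sent cp 0 → ok
  c1: data parity 1, sent cp 0 → mismatch
  c2: data parity 1, sent cp 1 → ok
Exactly one row (r2) and one column (c1) fail → the flipped bit is at their intersection.

row 2, column 1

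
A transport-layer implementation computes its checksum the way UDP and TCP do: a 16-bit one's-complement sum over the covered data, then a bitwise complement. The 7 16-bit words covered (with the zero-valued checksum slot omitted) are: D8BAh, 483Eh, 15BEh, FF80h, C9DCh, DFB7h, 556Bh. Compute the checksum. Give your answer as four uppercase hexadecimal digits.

CAC7

One's-complement addition (fold any carry out of bit 15 back into bit 0):
  0xD8BA + 0x483E = 0x120F8 → wrap carry → 0x20F9
  0x20F9 + 0x15BE = 0x036B7
  0x36B7 + 0xFF80 = 0x13637 → wrap carry → 0x3638
  0x3638 + 0xC9DC = 0x10014 → wrap carry → 0x0015
  0x0015 + 0xDFB7 = 0x0DFCC
  0xDFCC + 0x556B = 0x13537 → wrap carry → 0x3538
One's-complement sum = 0x3538.
Checksum = ~0x3538 & 0xFFFF = 0xCAC7.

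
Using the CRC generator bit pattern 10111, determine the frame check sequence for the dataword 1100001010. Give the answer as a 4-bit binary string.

Append 4 zeros: 11000010100000. Divide by 10111 (XOR where the leading bit is 1):
  pos 0: 11000 XOR 10111 = 01111
  pos 1: 11110 XOR 10111 = 01001
  pos 2: 10011 XOR 10111 = 00100
  pos 4: 10001 XOR 10111 = 00110
  pos 6: 11000 XOR 10111 = 01111
  pos 7: 11110 XOR 10111 = 01001
  pos 8: 10010 XOR 10111 = 00101
Remainder (last 4 bits) = 1010. This is the CRC / FCS.

1010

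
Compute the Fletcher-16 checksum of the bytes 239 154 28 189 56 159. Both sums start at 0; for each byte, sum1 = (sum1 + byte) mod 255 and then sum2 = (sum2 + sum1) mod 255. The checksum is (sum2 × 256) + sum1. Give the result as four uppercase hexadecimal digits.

Running sums (mod 255):
  after byte 0 (239): sum1=239, sum2=239
  after byte 1 (154): sum1=138, sum2=122
  after byte 2 (28): sum1=166, sum2=33
  after byte 3 (189): sum1=100, sum2=133
  after byte 4 (56): sum1=156, sum2=34
  after byte 5 (159): sum1=60, sum2=94
Checksum = sum2·256 + sum1 = 94·256 + 60 = 24124 = 0x5E3C.

5E3C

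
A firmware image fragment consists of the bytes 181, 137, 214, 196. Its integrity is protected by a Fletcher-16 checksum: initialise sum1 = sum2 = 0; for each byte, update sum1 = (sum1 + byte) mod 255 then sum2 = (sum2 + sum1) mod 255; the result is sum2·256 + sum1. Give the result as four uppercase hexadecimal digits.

E5DA

Running sums (mod 255):
  after byte 0 (181): sum1=181, sum2=181
  after byte 1 (137): sum1=63, sum2=244
  after byte 2 (214): sum1=22, sum2=11
  after byte 3 (196): sum1=218, sum2=229
Checksum = sum2·256 + sum1 = 229·256 + 218 = 58842 = 0xE5DA.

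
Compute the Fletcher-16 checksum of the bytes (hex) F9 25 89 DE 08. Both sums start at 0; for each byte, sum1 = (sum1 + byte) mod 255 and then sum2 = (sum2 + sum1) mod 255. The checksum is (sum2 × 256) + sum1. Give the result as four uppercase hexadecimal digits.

Running sums (mod 255):
  after byte 0 (F9): sum1=249, sum2=249
  after byte 1 (25): sum1=31, sum2=25
  after byte 2 (89): sum1=168, sum2=193
  after byte 3 (DE): sum1=135, sum2=73
  after byte 4 (08): sum1=143, sum2=216
Checksum = sum2·256 + sum1 = 216·256 + 143 = 55439 = 0xD88F.

D88F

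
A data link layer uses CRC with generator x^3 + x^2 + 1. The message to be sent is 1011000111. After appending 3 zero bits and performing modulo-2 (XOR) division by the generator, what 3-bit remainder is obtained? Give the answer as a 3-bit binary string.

Append 3 zeros: 1011000111000. Divide by 1101 (XOR where the leading bit is 1):
  pos 0: 1011 XOR 1101 = 0110
  pos 1: 1100 XOR 1101 = 0001
  pos 4: 1001 XOR 1101 = 0100
  pos 5: 1001 XOR 1101 = 0100
  pos 6: 1001 XOR 1101 = 0100
  pos 7: 1000 XOR 1101 = 0101
  pos 8: 1010 XOR 1101 = 0111
  pos 9: 1110 XOR 1101 = 0011
Remainder (last 3 bits) = 011. This is the CRC / FCS.

011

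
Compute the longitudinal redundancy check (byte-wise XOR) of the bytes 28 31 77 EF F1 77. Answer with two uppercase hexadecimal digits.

XOR the bytes together:
  start with 0x28
  0x28 ⊕ 0x31 = 0x19
  0x19 ⊕ 0x77 = 0x6E
  0x6E ⊕ 0xEF = 0x81
  0x81 ⊕ 0xF1 = 0x70
  0x70 ⊕ 0x77 = 0x07

07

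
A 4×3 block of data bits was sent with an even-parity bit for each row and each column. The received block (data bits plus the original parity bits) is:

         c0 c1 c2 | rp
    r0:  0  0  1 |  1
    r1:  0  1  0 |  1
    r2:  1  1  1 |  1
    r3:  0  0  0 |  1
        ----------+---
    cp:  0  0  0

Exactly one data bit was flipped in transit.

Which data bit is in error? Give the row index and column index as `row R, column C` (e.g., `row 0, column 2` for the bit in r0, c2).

Recompute each row's even parity and compare to rp:
  r0: data parity 1, sent rp 1 → ok
  r1: data parity 1, sent rp 1 → ok
  r2: data parity 1, sent rp 1 → ok
  r3: data parity 0, sent rp 1 → mismatch
Recompute each column's even parity and compare to cp:
  c0: data parity 1, sent cp 0 → mismatch
  c1: data parity 0, sent cp 0 → ok
  c2: data parity 0, sent cp 0 → ok
Exactly one row (r3) and one column (c0) fail → the flipped bit is at their intersection.

row 3, column 0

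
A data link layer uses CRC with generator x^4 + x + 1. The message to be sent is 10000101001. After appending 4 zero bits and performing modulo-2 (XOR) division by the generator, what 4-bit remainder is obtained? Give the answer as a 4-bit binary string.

Append 4 zeros: 100001010010000. Divide by 10011 (XOR where the leading bit is 1):
  pos 0: 10000 XOR 10011 = 00011
  pos 3: 11101 XOR 10011 = 01110
  pos 4: 11100 XOR 10011 = 01111
  pos 5: 11110 XOR 10011 = 01101
  pos 6: 11011 XOR 10011 = 01000
  pos 7: 10000 XOR 10011 = 00011
  pos 10: 11000 XOR 10011 = 01011
Remainder (last 4 bits) = 1011. This is the CRC / FCS.

1011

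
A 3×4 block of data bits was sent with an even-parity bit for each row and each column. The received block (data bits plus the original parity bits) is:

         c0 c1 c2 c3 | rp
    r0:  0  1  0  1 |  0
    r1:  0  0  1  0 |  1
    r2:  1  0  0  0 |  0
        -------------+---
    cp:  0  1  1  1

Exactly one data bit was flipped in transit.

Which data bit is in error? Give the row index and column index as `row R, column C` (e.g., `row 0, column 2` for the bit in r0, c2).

row 2, column 0

Recompute each row's even parity and compare to rp:
  r0: data parity 0, sent rp 0 → ok
  r1: data parity 1, sent rp 1 → ok
  r2: data parity 1, sent rp 0 → mismatch
Recompute each column's even parity and compare to cp:
  c0: data parity 1, sent cp 0 → mismatch
  c1: data parity 1, sent cp 1 → ok
  c2: data parity 1, sent cp 1 → ok
  c3: data parity 1, sent cp 1 → ok
Exactly one row (r2) and one column (c0) fail → the flipped bit is at their intersection.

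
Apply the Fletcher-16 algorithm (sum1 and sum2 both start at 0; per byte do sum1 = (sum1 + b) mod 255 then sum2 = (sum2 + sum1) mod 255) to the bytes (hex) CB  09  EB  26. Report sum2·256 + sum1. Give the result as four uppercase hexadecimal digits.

48E6

Running sums (mod 255):
  after byte 0 (CB): sum1=203, sum2=203
  after byte 1 (09): sum1=212, sum2=160
  after byte 2 (EB): sum1=192, sum2=97
  after byte 3 (26): sum1=230, sum2=72
Checksum = sum2·256 + sum1 = 72·256 + 230 = 18662 = 0x48E6.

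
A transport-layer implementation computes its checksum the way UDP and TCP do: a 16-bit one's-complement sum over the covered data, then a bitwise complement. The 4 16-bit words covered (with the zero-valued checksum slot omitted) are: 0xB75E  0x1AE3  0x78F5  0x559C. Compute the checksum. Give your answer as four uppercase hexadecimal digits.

One's-complement addition (fold any carry out of bit 15 back into bit 0):
  0xB75E + 0x1AE3 = 0x0D241
  0xD241 + 0x78F5 = 0x14B36 → wrap carry → 0x4B37
  0x4B37 + 0x559C = 0x0A0D3
One's-complement sum = 0xA0D3.
Checksum = ~0xA0D3 & 0xFFFF = 0x5F2C.

5F2C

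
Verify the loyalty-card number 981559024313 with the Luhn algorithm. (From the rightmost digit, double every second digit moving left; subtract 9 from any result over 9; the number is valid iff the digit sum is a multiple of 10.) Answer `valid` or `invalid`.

invalid

From the right, keep odd positions and double even positions (subtract 9 from any doubled value over 9):
  doubled (positions 2,4,...): 2 8 0 1 2 9 → sum 22
  kept (positions 1,3,...): 3 3 2 9 5 8 → sum 30
Total = 52.
52 mod 10 = 2, so the number is invalid.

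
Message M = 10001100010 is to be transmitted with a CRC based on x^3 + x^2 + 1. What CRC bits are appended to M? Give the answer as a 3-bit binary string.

Append 3 zeros: 10001100010000. Divide by 1101 (XOR where the leading bit is 1):
  pos 0: 1000 XOR 1101 = 0101
  pos 1: 1011 XOR 1101 = 0110
  pos 2: 1101 XOR 1101 = 0000
  pos 9: 1000 XOR 1101 = 0101
  pos 10: 1010 XOR 1101 = 0111
Remainder (last 3 bits) = 111. This is the CRC / FCS.

111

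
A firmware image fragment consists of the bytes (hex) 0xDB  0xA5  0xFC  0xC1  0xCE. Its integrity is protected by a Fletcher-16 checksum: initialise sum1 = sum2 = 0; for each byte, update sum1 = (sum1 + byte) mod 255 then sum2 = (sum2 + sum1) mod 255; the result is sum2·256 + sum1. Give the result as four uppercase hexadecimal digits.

2B0F

Running sums (mod 255):
  after byte 0 (0xDB): sum1=219, sum2=219
  after byte 1 (0xA5): sum1=129, sum2=93
  after byte 2 (0xFC): sum1=126, sum2=219
  after byte 3 (0xC1): sum1=64, sum2=28
  after byte 4 (0xCE): sum1=15, sum2=43
Checksum = sum2·256 + sum1 = 43·256 + 15 = 11023 = 0x2B0F.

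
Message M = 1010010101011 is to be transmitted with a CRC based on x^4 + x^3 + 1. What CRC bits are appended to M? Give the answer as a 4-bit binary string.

Append 4 zeros: 10100101010110000. Divide by 11001 (XOR where the leading bit is 1):
  pos 0: 10100 XOR 11001 = 01101
  pos 1: 11011 XOR 11001 = 00010
  pos 4: 10010 XOR 11001 = 01011
  pos 5: 10111 XOR 11001 = 01110
  pos 6: 11100 XOR 11001 = 00101
  pos 8: 10111 XOR 11001 = 01110
  pos 9: 11100 XOR 11001 = 00101
  pos 11: 10100 XOR 11001 = 01101
  pos 12: 11010 XOR 11001 = 00011
Remainder (last 4 bits) = 0011. This is the CRC / FCS.

0011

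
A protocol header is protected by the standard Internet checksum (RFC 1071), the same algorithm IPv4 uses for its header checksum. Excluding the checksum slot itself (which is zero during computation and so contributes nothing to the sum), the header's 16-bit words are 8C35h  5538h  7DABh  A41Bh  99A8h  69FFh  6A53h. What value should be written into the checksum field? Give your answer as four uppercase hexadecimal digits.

One's-complement addition (fold any carry out of bit 15 back into bit 0):
  0x8C35 + 0x5538 = 0x0E16D
  0xE16D + 0x7DAB = 0x15F18 → wrap carry → 0x5F19
  0x5F19 + 0xA41B = 0x10334 → wrap carry → 0x0335
  0x0335 + 0x99A8 = 0x09CDD
  0x9CDD + 0x69FF = 0x106DC → wrap carry → 0x06DD
  0x06DD + 0x6A53 = 0x07130
One's-complement sum = 0x7130.
Checksum = ~0x7130 & 0xFFFF = 0x8ECF.

8ECF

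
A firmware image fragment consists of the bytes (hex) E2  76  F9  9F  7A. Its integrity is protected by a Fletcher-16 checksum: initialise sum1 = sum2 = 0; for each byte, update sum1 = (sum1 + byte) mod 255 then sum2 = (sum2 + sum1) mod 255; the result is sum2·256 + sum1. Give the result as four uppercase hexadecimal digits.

Running sums (mod 255):
  after byte 0 (E2): sum1=226, sum2=226
  after byte 1 (76): sum1=89, sum2=60
  after byte 2 (F9): sum1=83, sum2=143
  after byte 3 (9F): sum1=242, sum2=130
  after byte 4 (7A): sum1=109, sum2=239
Checksum = sum2·256 + sum1 = 239·256 + 109 = 61293 = 0xEF6D.

EF6D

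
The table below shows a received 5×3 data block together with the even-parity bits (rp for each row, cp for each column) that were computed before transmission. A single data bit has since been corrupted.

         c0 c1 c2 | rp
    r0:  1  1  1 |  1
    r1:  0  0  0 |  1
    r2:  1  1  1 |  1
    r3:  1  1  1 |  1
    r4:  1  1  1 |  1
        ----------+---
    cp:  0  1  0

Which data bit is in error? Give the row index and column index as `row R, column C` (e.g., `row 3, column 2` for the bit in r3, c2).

Recompute each row's even parity and compare to rp:
  r0: data parity 1, sent rp 1 → ok
  r1: data parity 0, sent rp 1 → mismatch
  r2: data parity 1, sent rp 1 → ok
  r3: data parity 1, sent rp 1 → ok
  r4: data parity 1, sent rp 1 → ok
Recompute each column's even parity and compare to cp:
  c0: data parity 0, sent cp 0 → ok
  c1: data parity 0, sent cp 1 → mismatch
  c2: data parity 0, sent cp 0 → ok
Exactly one row (r1) and one column (c1) fail → the flipped bit is at their intersection.

row 1, column 1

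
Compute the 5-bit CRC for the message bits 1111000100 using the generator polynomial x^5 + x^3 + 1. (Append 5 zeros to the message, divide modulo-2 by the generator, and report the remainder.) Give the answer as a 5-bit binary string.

01010

Append 5 zeros: 111100010000000. Divide by 101001 (XOR where the leading bit is 1):
  pos 0: 111100 XOR 101001 = 010101
  pos 1: 101010 XOR 101001 = 000011
  pos 5: 111000 XOR 101001 = 010001
  pos 6: 100010 XOR 101001 = 001011
  pos 8: 101100 XOR 101001 = 000101
Remainder (last 5 bits) = 01010. This is the CRC / FCS.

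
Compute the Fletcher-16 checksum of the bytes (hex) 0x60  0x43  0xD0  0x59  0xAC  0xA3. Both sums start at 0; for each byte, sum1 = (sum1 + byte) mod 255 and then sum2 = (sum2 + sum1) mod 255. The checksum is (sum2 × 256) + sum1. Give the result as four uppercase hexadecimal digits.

Running sums (mod 255):
  after byte 0 (0x60): sum1=96, sum2=96
  after byte 1 (0x43): sum1=163, sum2=4
  after byte 2 (0xD0): sum1=116, sum2=120
  after byte 3 (0x59): sum1=205, sum2=70
  after byte 4 (0xAC): sum1=122, sum2=192
  after byte 5 (0xA3): sum1=30, sum2=222
Checksum = sum2·256 + sum1 = 222·256 + 30 = 56862 = 0xDE1E.

DE1E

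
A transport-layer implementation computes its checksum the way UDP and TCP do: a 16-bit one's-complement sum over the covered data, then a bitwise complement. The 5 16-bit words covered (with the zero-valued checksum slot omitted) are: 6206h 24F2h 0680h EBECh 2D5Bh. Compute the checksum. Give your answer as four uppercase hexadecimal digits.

593F

One's-complement addition (fold any carry out of bit 15 back into bit 0):
  0x6206 + 0x24F2 = 0x086F8
  0x86F8 + 0x0680 = 0x08D78
  0x8D78 + 0xEBEC = 0x17964 → wrap carry → 0x7965
  0x7965 + 0x2D5B = 0x0A6C0
One's-complement sum = 0xA6C0.
Checksum = ~0xA6C0 & 0xFFFF = 0x593F.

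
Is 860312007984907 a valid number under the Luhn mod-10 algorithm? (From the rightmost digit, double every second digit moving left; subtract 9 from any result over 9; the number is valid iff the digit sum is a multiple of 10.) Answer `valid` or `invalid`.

From the right, keep odd positions and double even positions (subtract 9 from any doubled value over 9):
  doubled (positions 2,4,...): 0 8 9 0 4 6 3 → sum 30
  kept (positions 1,3,...): 7 9 8 7 0 1 0 8 → sum 40
Total = 70.
70 mod 10 = 0, so the number is valid.

valid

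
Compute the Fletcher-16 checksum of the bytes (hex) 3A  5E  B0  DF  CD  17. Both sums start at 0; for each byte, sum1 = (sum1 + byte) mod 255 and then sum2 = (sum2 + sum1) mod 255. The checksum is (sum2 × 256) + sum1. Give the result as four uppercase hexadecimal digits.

4A0E

Running sums (mod 255):
  after byte 0 (3A): sum1=58, sum2=58
  after byte 1 (5E): sum1=152, sum2=210
  after byte 2 (B0): sum1=73, sum2=28
  after byte 3 (DF): sum1=41, sum2=69
  after byte 4 (CD): sum1=246, sum2=60
  after byte 5 (17): sum1=14, sum2=74
Checksum = sum2·256 + sum1 = 74·256 + 14 = 18958 = 0x4A0E.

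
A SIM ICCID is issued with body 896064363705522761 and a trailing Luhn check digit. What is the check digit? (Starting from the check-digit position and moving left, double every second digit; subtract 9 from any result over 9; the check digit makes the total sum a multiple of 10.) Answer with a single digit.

Partial digits right→left: 1 6 7 2 2 5 5 0 7 3 6 3 4 6 0 6 9 8
Double every second digit counting from the check-digit position (so the 1st, 3rd, 5th, ... of the partial from the right).
  doubled (with −9 where >9): 2 5 4 1 5 3 8 0 9 → sum 37
  kept as-is: 6 2 5 0 3 3 6 6 8 → sum 39
Total = 37 + 39 = 76.
Check digit = (10 − (76 mod 10)) mod 10 = 4.

4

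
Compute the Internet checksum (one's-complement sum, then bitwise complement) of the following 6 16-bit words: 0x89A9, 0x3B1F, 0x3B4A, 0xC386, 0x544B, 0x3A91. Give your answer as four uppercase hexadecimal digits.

AD89

One's-complement addition (fold any carry out of bit 15 back into bit 0):
  0x89A9 + 0x3B1F = 0x0C4C8
  0xC4C8 + 0x3B4A = 0x10012 → wrap carry → 0x0013
  0x0013 + 0xC386 = 0x0C399
  0xC399 + 0x544B = 0x117E4 → wrap carry → 0x17E5
  0x17E5 + 0x3A91 = 0x05276
One's-complement sum = 0x5276.
Checksum = ~0x5276 & 0xFFFF = 0xAD89.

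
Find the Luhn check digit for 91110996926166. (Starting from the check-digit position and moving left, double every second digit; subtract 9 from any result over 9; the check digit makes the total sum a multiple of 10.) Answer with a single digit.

Partial digits right→left: 6 6 1 6 2 9 6 9 9 0 1 1 1 9
Double every second digit counting from the check-digit position (so the 1st, 3rd, 5th, ... of the partial from the right).
  doubled (with −9 where >9): 3 2 4 3 9 2 2 → sum 25
  kept as-is: 6 6 9 9 0 1 9 → sum 40
Total = 25 + 40 = 65.
Check digit = (10 − (65 mod 10)) mod 10 = 5.

5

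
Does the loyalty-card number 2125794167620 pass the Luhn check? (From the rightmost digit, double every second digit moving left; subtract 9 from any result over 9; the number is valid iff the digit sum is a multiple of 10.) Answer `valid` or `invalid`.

From the right, keep odd positions and double even positions (subtract 9 from any doubled value over 9):
  doubled (positions 2,4,...): 4 5 2 9 1 2 → sum 23
  kept (positions 1,3,...): 0 6 6 4 7 2 2 → sum 27
Total = 50.
50 mod 10 = 0, so the number is valid.

valid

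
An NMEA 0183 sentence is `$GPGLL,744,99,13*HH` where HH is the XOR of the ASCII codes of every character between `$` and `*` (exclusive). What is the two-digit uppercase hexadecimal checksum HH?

49

XOR the ASCII codes of the payload characters:
  'G' = 0x47 → acc = 0x47
  'P' = 0x50 → acc = 0x17
  'G' = 0x47 → acc = 0x50
  'L' = 0x4C → acc = 0x1C
  'L' = 0x4C → acc = 0x50
  ',' = 0x2C → acc = 0x7C
  '7' = 0x37 → acc = 0x4B
  '4' = 0x34 → acc = 0x7F
  '4' = 0x34 → acc = 0x4B
  ',' = 0x2C → acc = 0x67
  '9' = 0x39 → acc = 0x5E
  '9' = 0x39 → acc = 0x67
  ',' = 0x2C → acc = 0x4B
  '1' = 0x31 → acc = 0x7A
  '3' = 0x33 → acc = 0x49
Checksum = 0x49.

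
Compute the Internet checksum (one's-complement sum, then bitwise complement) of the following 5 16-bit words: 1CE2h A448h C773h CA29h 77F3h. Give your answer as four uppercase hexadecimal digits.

3544

One's-complement addition (fold any carry out of bit 15 back into bit 0):
  0x1CE2 + 0xA448 = 0x0C12A
  0xC12A + 0xC773 = 0x1889D → wrap carry → 0x889E
  0x889E + 0xCA29 = 0x152C7 → wrap carry → 0x52C8
  0x52C8 + 0x77F3 = 0x0CABB
One's-complement sum = 0xCABB.
Checksum = ~0xCABB & 0xFFFF = 0x3544.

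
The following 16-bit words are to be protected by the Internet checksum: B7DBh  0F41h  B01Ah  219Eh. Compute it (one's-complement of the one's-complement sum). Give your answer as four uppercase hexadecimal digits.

672A

One's-complement addition (fold any carry out of bit 15 back into bit 0):
  0xB7DB + 0x0F41 = 0x0C71C
  0xC71C + 0xB01A = 0x17736 → wrap carry → 0x7737
  0x7737 + 0x219E = 0x098D5
One's-complement sum = 0x98D5.
Checksum = ~0x98D5 & 0xFFFF = 0x672A.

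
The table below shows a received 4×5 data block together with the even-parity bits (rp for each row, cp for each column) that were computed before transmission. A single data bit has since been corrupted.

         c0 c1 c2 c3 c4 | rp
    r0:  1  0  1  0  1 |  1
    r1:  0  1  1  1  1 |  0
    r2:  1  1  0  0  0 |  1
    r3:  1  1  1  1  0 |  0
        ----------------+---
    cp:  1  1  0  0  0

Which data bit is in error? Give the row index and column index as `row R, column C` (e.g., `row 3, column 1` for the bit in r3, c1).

Recompute each row's even parity and compare to rp:
  r0: data parity 1, sent rp 1 → ok
  r1: data parity 0, sent rp 0 → ok
  r2: data parity 0, sent rp 1 → mismatch
  r3: data parity 0, sent rp 0 → ok
Recompute each column's even parity and compare to cp:
  c0: data parity 1, sent cp 1 → ok
  c1: data parity 1, sent cp 1 → ok
  c2: data parity 1, sent cp 0 → mismatch
  c3: data parity 0, sent cp 0 → ok
  c4: data parity 0, sent cp 0 → ok
Exactly one row (r2) and one column (c2) fail → the flipped bit is at their intersection.

row 2, column 2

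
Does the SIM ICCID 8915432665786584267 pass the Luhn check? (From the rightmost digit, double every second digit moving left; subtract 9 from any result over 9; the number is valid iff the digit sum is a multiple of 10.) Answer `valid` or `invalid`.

From the right, keep odd positions and double even positions (subtract 9 from any doubled value over 9):
  doubled (positions 2,4,...): 3 8 1 7 1 3 6 1 9 → sum 39
  kept (positions 1,3,...): 7 2 8 6 7 6 2 4 1 8 → sum 51
Total = 90.
90 mod 10 = 0, so the number is valid.

valid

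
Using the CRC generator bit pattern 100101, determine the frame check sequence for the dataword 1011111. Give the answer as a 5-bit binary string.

01011

Append 5 zeros: 101111100000. Divide by 100101 (XOR where the leading bit is 1):
  pos 0: 101111 XOR 100101 = 001010
  pos 2: 101010 XOR 100101 = 001111
  pos 4: 111100 XOR 100101 = 011001
  pos 5: 110010 XOR 100101 = 010111
  pos 6: 101110 XOR 100101 = 001011
Remainder (last 5 bits) = 01011. This is the CRC / FCS.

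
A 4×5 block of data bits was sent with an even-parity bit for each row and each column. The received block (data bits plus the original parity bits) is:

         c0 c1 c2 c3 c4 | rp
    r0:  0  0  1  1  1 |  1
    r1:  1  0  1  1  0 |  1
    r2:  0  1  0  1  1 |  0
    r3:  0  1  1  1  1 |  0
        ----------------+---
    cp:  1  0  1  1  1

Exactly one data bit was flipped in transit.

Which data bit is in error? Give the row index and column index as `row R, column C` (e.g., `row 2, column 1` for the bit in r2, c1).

Recompute each row's even parity and compare to rp:
  r0: data parity 1, sent rp 1 → ok
  r1: data parity 1, sent rp 1 → ok
  r2: data parity 1, sent rp 0 → mismatch
  r3: data parity 0, sent rp 0 → ok
Recompute each column's even parity and compare to cp:
  c0: data parity 1, sent cp 1 → ok
  c1: data parity 0, sent cp 0 → ok
  c2: data parity 1, sent cp 1 → ok
  c3: data parity 0, sent cp 1 → mismatch
  c4: data parity 1, sent cp 1 → ok
Exactly one row (r2) and one column (c3) fail → the flipped bit is at their intersection.

row 2, column 3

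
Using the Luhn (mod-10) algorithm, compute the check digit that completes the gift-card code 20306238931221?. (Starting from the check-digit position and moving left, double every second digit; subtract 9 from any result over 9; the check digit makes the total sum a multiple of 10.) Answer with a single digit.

Partial digits right→left: 1 2 2 1 3 9 8 3 2 6 0 3 0 2
Double every second digit counting from the check-digit position (so the 1st, 3rd, 5th, ... of the partial from the right).
  doubled (with −9 where >9): 2 4 6 7 4 0 0 → sum 23
  kept as-is: 2 1 9 3 6 3 2 → sum 26
Total = 23 + 26 = 49.
Check digit = (10 − (49 mod 10)) mod 10 = 1.

1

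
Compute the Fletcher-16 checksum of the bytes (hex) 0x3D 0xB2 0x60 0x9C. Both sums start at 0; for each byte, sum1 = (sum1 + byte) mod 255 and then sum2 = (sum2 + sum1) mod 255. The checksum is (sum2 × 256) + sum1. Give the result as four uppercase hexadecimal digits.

Running sums (mod 255):
  after byte 0 (0x3D): sum1=61, sum2=61
  after byte 1 (0xB2): sum1=239, sum2=45
  after byte 2 (0x60): sum1=80, sum2=125
  after byte 3 (0x9C): sum1=236, sum2=106
Checksum = sum2·256 + sum1 = 106·256 + 236 = 27372 = 0x6AEC.

6AEC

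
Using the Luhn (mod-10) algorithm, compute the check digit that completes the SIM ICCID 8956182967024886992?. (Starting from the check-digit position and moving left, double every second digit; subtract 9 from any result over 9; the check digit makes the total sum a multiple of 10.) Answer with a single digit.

1

Partial digits right→left: 2 9 9 6 8 8 4 2 0 7 6 9 2 8 1 6 5 9 8
Double every second digit counting from the check-digit position (so the 1st, 3rd, 5th, ... of the partial from the right).
  doubled (with −9 where >9): 4 9 7 8 0 3 4 2 1 7 → sum 45
  kept as-is: 9 6 8 2 7 9 8 6 9 → sum 64
Total = 45 + 64 = 109.
Check digit = (10 − (109 mod 10)) mod 10 = 1.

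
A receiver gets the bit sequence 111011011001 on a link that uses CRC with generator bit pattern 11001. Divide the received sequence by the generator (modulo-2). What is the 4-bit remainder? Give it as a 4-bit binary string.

Modulo-2 division of 111011011001 by 11001:
  pos 0: 11101 XOR 11001 = 00100
  pos 2: 10010 XOR 11001 = 01011
  pos 3: 10111 XOR 11001 = 01110
  pos 4: 11101 XOR 11001 = 00100
  pos 6: 10000 XOR 11001 = 01001
  pos 7: 10011 XOR 11001 = 01010
Remainder = 1010 (nonzero — an error is detected).

1010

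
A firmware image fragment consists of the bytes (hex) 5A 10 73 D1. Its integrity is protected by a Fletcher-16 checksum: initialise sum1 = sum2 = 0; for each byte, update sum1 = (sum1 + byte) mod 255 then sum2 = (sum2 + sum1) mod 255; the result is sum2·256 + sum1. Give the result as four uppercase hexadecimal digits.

Running sums (mod 255):
  after byte 0 (5A): sum1=90, sum2=90
  after byte 1 (10): sum1=106, sum2=196
  after byte 2 (73): sum1=221, sum2=162
  after byte 3 (D1): sum1=175, sum2=82
Checksum = sum2·256 + sum1 = 82·256 + 175 = 21167 = 0x52AF.

52AF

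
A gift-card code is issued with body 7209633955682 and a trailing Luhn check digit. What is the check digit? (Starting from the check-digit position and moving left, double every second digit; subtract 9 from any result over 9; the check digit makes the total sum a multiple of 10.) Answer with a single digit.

Partial digits right→left: 2 8 6 5 5 9 3 3 6 9 0 2 7
Double every second digit counting from the check-digit position (so the 1st, 3rd, 5th, ... of the partial from the right).
  doubled (with −9 where >9): 4 3 1 6 3 0 5 → sum 22
  kept as-is: 8 5 9 3 9 2 → sum 36
Total = 22 + 36 = 58.
Check digit = (10 − (58 mod 10)) mod 10 = 2.

2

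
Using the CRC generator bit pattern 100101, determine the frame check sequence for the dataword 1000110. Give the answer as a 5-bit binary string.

Append 5 zeros: 100011000000. Divide by 100101 (XOR where the leading bit is 1):
  pos 0: 100011 XOR 100101 = 000110
  pos 3: 110000 XOR 100101 = 010101
  pos 4: 101010 XOR 100101 = 001111
  pos 6: 111100 XOR 100101 = 011001
Remainder (last 5 bits) = 11001. This is the CRC / FCS.

11001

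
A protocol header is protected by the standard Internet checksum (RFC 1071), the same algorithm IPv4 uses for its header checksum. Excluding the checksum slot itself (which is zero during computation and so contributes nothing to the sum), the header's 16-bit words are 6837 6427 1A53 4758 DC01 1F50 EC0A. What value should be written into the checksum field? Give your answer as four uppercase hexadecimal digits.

EA98

One's-complement addition (fold any carry out of bit 15 back into bit 0):
  0x6837 + 0x6427 = 0x0CC5E
  0xCC5E + 0x1A53 = 0x0E6B1
  0xE6B1 + 0x4758 = 0x12E09 → wrap carry → 0x2E0A
  0x2E0A + 0xDC01 = 0x10A0B → wrap carry → 0x0A0C
  0x0A0C + 0x1F50 = 0x0295C
  0x295C + 0xEC0A = 0x11566 → wrap carry → 0x1567
One's-complement sum = 0x1567.
Checksum = ~0x1567 & 0xFFFF = 0xEA98.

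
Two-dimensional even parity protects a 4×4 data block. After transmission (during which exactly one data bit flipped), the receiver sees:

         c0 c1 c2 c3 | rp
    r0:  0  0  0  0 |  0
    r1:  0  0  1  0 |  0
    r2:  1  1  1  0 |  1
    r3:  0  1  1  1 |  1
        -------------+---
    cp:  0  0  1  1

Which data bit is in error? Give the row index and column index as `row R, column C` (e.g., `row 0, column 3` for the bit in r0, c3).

Recompute each row's even parity and compare to rp:
  r0: data parity 0, sent rp 0 → ok
  r1: data parity 1, sent rp 0 → mismatch
  r2: data parity 1, sent rp 1 → ok
  r3: data parity 1, sent rp 1 → ok
Recompute each column's even parity and compare to cp:
  c0: data parity 1, sent cp 0 → mismatch
  c1: data parity 0, sent cp 0 → ok
  c2: data parity 1, sent cp 1 → ok
  c3: data parity 1, sent cp 1 → ok
Exactly one row (r1) and one column (c0) fail → the flipped bit is at their intersection.

row 1, column 0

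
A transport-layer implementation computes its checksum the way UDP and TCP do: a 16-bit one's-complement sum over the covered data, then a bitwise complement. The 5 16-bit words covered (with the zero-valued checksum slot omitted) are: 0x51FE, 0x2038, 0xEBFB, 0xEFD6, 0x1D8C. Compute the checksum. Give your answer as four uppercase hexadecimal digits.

946A

One's-complement addition (fold any carry out of bit 15 back into bit 0):
  0x51FE + 0x2038 = 0x07236
  0x7236 + 0xEBFB = 0x15E31 → wrap carry → 0x5E32
  0x5E32 + 0xEFD6 = 0x14E08 → wrap carry → 0x4E09
  0x4E09 + 0x1D8C = 0x06B95
One's-complement sum = 0x6B95.
Checksum = ~0x6B95 & 0xFFFF = 0x946A.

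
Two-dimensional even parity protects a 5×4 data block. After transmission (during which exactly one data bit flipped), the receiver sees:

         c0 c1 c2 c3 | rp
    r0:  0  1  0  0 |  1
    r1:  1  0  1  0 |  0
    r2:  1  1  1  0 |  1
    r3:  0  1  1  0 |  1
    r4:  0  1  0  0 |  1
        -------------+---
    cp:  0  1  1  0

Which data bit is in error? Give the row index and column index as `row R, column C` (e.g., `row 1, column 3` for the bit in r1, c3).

row 3, column 1

Recompute each row's even parity and compare to rp:
  r0: data parity 1, sent rp 1 → ok
  r1: data parity 0, sent rp 0 → ok
  r2: data parity 1, sent rp 1 → ok
  r3: data parity 0, sent rp 1 → mismatch
  r4: data parity 1, sent rp 1 → ok
Recompute each column's even parity and compare to cp:
  c0: data parity 0, sent cp 0 → ok
  c1: data parity 0, sent cp 1 → mismatch
  c2: data parity 1, sent cp 1 → ok
  c3: data parity 0, sent cp 0 → ok
Exactly one row (r3) and one column (c1) fail → the flipped bit is at their intersection.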